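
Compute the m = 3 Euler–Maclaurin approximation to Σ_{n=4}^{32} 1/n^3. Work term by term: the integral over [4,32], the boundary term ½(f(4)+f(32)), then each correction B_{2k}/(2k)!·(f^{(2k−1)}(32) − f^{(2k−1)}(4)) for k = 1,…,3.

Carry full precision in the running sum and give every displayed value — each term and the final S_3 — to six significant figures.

∫_4^32 1/x^3 dx evaluates to 0.0307617.
½[f(4) + f(32)] = ½[0.0156250 + 3.05176e-05] = 0.00782776.
Running total after boundary: 0.0385895.
Order-1 term: 1/12 · (-2.86102e-06 − (-0.0117188)) = 0.000976324.
Running total after k=1: 0.0395658.
Order-2 term: −1/720 · (-5.58794e-08 − (-0.0146484)) = -2.03450e-05.
Running total after k=2: 0.0395455.
Order-3 term: 1/30240 · (-2.29193e-09 − (-0.0384521)) = 1.27157e-06.

S_3 ≈ 0.0395467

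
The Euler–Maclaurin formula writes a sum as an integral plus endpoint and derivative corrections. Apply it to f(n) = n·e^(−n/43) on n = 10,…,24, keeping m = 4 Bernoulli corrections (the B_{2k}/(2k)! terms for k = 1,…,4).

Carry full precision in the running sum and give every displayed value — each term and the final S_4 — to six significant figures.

Integral: ∫_10^24 x·e^(−x/43) dx = 157.398.
Boundary: ½(f(10) + f(24)) = ½(7.92504 + 13.7345) = 10.8298.
Integral + boundary = 168.228.
Correction k=1: B_{2}/2! · (f^{(1)}(24) − f^{(1)}(10)) = 1/12 · (0.252865 − 0.608200) = -0.0296113.
After k=1: 168.198.
Correction k=2: B_{4}/4! · (f^{(3)}(24) − f^{(3)}(10)) = −1/720 · (0.000755765 − 0.00118616) = 5.97769e-07.
After k=2: 168.198.
Correction k=3: B_{6}/6! · (f^{(5)}(24) − f^{(5)}(10)) = 1/30240 · (7.43523e-07 − 1.10513e-06) = -1.19579e-11.
After k=3: 168.198.
Correction k=4: B_{8}/8! · (f^{(7)}(24) − f^{(7)}(10)) = −1/1209600 · (5.83181e-10 − 8.48428e-10) = 2.19285e-16.

S_4 ≈ 168.198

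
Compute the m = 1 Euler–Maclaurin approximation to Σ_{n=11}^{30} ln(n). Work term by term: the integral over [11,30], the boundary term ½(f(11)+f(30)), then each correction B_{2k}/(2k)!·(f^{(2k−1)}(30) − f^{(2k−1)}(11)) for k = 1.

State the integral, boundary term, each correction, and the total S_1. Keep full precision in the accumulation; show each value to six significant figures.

S_1 ≈ 59.5538

Integral: ∫_11^30 ln(x) dx = 56.6591.
Boundary: ½(f(11) + f(30)) = ½(2.39790 + 3.40120) = 2.89955.
Integral + boundary = 59.5586.
Correction k=1: B_{2}/2! · (f^{(1)}(30) − f^{(1)}(11)) = 1/12 · (0.0333333 − 0.0909091) = -0.00479798.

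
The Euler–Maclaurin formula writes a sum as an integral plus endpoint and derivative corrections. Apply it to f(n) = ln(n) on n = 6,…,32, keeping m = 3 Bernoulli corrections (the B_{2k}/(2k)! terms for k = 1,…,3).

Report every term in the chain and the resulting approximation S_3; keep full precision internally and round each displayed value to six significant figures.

S_3 ≈ 76.7705

Integral: ∫_6^32 ln(x) dx = 74.1530.
Endpoint term: (f(6) + f(32))/2 = (1.79176 + 3.46574)/2 = 2.62875.
Running total after boundary: 76.7817.
k=1: B_{2}/(2)! × [f^{(1)}(32) − f^{(1)}(6)] = 1/12 × (0.0312500 − 0.166667) = -0.0112847.
Partial sum through k=1: 76.7705.
k=2: B_{4}/(4)! × [f^{(3)}(32) − f^{(3)}(6)] = −1/720 × (6.10352e-05 − 0.00925926) = 1.27753e-05.
Partial sum through k=2: 76.7705.
k=3: B_{6}/(6)! × [f^{(5)}(32) − f^{(5)}(6)] = 1/30240 × (7.15256e-07 − 0.00308642) = -1.02040e-07.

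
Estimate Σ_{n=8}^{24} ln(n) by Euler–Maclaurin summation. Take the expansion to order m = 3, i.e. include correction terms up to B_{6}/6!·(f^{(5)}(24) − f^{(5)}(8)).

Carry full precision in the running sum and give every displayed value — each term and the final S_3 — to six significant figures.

S_3 ≈ 46.2596

Integral: ∫_8^24 ln(x) dx = 43.6378.
Boundary: ½(f(8) + f(24)) = ½(2.07944 + 3.17805) = 2.62875.
Integral + boundary = 46.2665.
Order-1 term: 1/12 · (0.0416667 − 0.125000) = -0.00694444.
After k=1: 46.2596.
Order-2 term: −1/720 · (0.000144676 − 0.00390625) = 5.22441e-06.
After k=2: 46.2596.
Order-3 term: 1/30240 · (3.01408e-06 − 0.000732422) = -2.41206e-08.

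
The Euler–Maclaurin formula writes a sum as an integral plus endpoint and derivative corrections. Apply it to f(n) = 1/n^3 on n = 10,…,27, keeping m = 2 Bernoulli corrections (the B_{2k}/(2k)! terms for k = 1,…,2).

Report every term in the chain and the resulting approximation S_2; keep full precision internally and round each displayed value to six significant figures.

S_2 ≈ 0.00486398

Integral: ∫_10^27 1/x^3 dx = 0.00431413.
Boundary: ½(f(10) + f(27)) = ½(0.00100000 + 5.08053e-05) = 0.000525403.
Integral + boundary = 0.00483953.
k=1: B_{2}/(2)! × [f^{(1)}(27) − f^{(1)}(10)] = 1/12 × (-5.64503e-06 − (-0.000300000)) = 2.45296e-05.
Partial sum through k=1: 0.00486406.
k=2: B_{4}/(4)! × [f^{(3)}(27) − f^{(3)}(10)] = −1/720 × (-1.54870e-07 − (-6.00000e-05)) = -8.31182e-08.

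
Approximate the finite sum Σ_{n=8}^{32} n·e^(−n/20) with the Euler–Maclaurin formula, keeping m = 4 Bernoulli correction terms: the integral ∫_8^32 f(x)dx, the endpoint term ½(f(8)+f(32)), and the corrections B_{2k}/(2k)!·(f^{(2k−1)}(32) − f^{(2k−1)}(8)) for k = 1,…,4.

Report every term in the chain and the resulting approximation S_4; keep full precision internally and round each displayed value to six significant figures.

Integral: ∫_8^32 x·e^(−x/20) dx = 165.407.
½[f(8) + f(32)] = ½[5.36256 + 6.46069] = 5.91162.
Integral + boundary = 171.318.
Order-1 term: 1/12 · (-0.121138 − 0.402192) = -0.0436108.
After k=1: 171.275.
Order-2 term: −1/720 · (0.000706638 − 0.00435708) = 5.07006e-06.
After k=2: 171.275.
Order-3 term: 1/30240 · (4.29030e-06 − 1.92717e-05) = -4.95417e-10.
After k=3: 171.275.
Order-4 term: −1/1209600 · (1.70350e-08 − 6.91268e-08) = 4.30653e-14.

S_4 ≈ 171.275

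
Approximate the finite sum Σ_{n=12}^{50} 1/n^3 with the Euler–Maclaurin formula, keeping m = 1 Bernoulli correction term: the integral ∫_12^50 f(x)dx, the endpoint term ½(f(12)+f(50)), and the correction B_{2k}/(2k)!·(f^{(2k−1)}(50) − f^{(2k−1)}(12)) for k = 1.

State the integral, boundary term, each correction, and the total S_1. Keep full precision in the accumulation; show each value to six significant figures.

S_1 ≈ 0.00357759

Integral: ∫_12^50 1/x^3 dx = 0.00327222.
Boundary: ½(f(12) + f(50)) = ½(0.000578704 + 8.00000e-06) = 0.000293352.
Integral + boundary = 0.00356557.
k=1: B_{2}/(2)! × [f^{(1)}(50) − f^{(1)}(12)] = 1/12 × (-4.80000e-07 − (-0.000144676)) = 1.20163e-05.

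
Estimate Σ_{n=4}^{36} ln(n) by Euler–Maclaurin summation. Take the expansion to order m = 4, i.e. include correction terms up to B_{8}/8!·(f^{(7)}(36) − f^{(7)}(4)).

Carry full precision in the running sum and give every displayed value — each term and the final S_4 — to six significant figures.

∫_4^36 ln(x) dx evaluates to 91.4615.
Boundary: ½(f(4) + f(36)) = ½(1.38629 + 3.58352) = 2.48491.
So far: 93.9464.
Correction k=1: B_{2}/2! · (f^{(1)}(36) − f^{(1)}(4)) = 1/12 · (0.0277778 − 0.250000) = -0.0185185.
Partial sum through k=1: 93.9279.
Correction k=2: B_{4}/4! · (f^{(3)}(36) − f^{(3)}(4)) = −1/720 · (4.28669e-05 − 0.0312500) = 4.33432e-05.
Partial sum through k=2: 93.9279.
Correction k=3: B_{6}/6! · (f^{(5)}(36) − f^{(5)}(4)) = 1/30240 · (3.96916e-07 − 0.0234375) = -7.75036e-07.
Partial sum through k=3: 93.9279.
Correction k=4: B_{8}/8! · (f^{(7)}(36) − f^{(7)}(4)) = −1/1209600 · (9.18787e-09 − 0.0439453) = 3.63304e-08.

S_4 ≈ 93.9279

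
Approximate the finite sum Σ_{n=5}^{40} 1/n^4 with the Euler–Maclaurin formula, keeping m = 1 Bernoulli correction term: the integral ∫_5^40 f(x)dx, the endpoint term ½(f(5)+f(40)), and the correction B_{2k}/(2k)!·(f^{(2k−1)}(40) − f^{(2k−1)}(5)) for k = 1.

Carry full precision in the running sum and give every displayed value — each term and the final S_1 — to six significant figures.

S_1 ≈ 0.00356832

Integral: ∫_5^40 1/x^4 dx = 0.00266146.
Endpoint term: (f(5) + f(40))/2 = (0.00160000 + 3.90625e-07)/2 = 0.000800195.
So far: 0.00346165.
k=1: B_{2}/(2)! × [f^{(1)}(40) − f^{(1)}(5)] = 1/12 × (-3.90625e-08 − (-0.00128000)) = 0.000106663.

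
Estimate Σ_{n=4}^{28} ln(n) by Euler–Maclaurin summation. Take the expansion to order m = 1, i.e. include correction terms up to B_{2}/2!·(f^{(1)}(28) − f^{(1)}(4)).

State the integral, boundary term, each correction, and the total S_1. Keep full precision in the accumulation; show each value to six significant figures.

Integral: ∫_4^28 ln(x) dx = 63.7565.
Boundary: ½(f(4) + f(28)) = ½(1.38629 + 3.33220) = 2.35925.
Integral + boundary = 66.1158.
k=1: B_{2}/(2)! × [f^{(1)}(28) − f^{(1)}(4)] = 1/12 × (0.0357143 − 0.250000) = -0.0178571.

S_1 ≈ 66.0979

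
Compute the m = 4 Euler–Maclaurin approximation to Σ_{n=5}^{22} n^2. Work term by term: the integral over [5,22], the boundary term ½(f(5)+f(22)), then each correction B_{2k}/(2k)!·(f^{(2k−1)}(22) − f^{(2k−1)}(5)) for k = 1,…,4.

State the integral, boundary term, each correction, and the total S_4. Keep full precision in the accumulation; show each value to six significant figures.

S_4 ≈ 3765.00

Integral: ∫_5^22 x^2 dx = 3507.67.
½[f(5) + f(22)] = ½[25.0000 + 484.000] = 254.500.
Running total after boundary: 3762.17.
Correction k=1: B_{2}/2! · (f^{(1)}(22) − f^{(1)}(5)) = 1/12 · (44.0000 − 10.0000) = 2.83333.
After k=1: 3765.00.
Correction k=2: B_{4}/4! · (f^{(3)}(22) − f^{(3)}(5)) = −1/720 · (0.00000 − 0.00000) = 0.00000.
After k=2: 3765.00.
Correction k=3: B_{6}/6! · (f^{(5)}(22) − f^{(5)}(5)) = 1/30240 · (0.00000 − 0.00000) = 0.00000.
After k=3: 3765.00.
Correction k=4: B_{8}/8! · (f^{(7)}(22) − f^{(7)}(5)) = −1/1209600 · (0.00000 − 0.00000) = 0.00000.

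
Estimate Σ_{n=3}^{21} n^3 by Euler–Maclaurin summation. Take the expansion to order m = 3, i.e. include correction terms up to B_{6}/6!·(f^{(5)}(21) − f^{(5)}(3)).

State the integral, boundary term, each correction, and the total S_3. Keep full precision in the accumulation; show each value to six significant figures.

∫_3^21 x^3 dx evaluates to 48600.0.
½[f(3) + f(21)] = ½[27.0000 + 9261.00] = 4644.00.
Running total after boundary: 53244.0.
Correction k=1: B_{2}/2! · (f^{(1)}(21) − f^{(1)}(3)) = 1/12 · (1323.00 − 27.0000) = 108.000.
Running total after k=1: 53352.0.
Correction k=2: B_{4}/4! · (f^{(3)}(21) − f^{(3)}(3)) = −1/720 · (6.00000 − 6.00000) = 0.00000.
Running total after k=2: 53352.0.
Correction k=3: B_{6}/6! · (f^{(5)}(21) − f^{(5)}(3)) = 1/30240 · (0.00000 − 0.00000) = 0.00000.

S_3 ≈ 53352.0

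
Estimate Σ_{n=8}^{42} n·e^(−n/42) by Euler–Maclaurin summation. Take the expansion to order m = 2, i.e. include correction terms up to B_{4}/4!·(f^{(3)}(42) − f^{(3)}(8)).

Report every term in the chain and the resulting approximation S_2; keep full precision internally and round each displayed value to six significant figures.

∫_8^42 x·e^(−x/42) dx evaluates to 437.909.
½[f(8) + f(42)] = ½[6.61252 + 15.4509] = 11.0317.
Integral + boundary = 448.940.
Correction k=1: B_{2}/2! · (f^{(1)}(42) − f^{(1)}(8)) = 1/12 · (0.00000 − 0.669124) = -0.0557604.
Running total after k=1: 448.885.
Correction k=2: B_{4}/4! · (f^{(3)}(42) − f^{(3)}(8)) = −1/720 · (0.000417097 − 0.00131647) = 1.24913e-06.

S_2 ≈ 448.885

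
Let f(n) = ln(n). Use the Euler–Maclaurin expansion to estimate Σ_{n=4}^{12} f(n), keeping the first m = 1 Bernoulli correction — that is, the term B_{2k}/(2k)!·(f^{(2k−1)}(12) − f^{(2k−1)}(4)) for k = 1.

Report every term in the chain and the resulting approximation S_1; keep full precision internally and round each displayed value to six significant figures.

∫_4^12 ln(x) dx evaluates to 16.2737.
Boundary: ½(f(4) + f(12)) = ½(1.38629 + 2.48491) = 1.93560.
Integral + boundary = 18.2093.
Order-1 term: 1/12 · (0.0833333 − 0.250000) = -0.0138889.

S_1 ≈ 18.1954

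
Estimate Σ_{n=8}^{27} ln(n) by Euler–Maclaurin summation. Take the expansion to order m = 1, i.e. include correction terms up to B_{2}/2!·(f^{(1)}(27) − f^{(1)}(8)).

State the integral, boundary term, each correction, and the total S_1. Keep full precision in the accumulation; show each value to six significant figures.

Integral: ∫_8^27 ln(x) dx = 53.3521.
½[f(8) + f(27)] = ½[2.07944 + 3.29584] = 2.68764.
Integral + boundary = 56.0397.
Correction k=1: B_{2}/2! · (f^{(1)}(27) − f^{(1)}(8)) = 1/12 · (0.0370370 − 0.125000) = -0.00733025.

S_1 ≈ 56.0324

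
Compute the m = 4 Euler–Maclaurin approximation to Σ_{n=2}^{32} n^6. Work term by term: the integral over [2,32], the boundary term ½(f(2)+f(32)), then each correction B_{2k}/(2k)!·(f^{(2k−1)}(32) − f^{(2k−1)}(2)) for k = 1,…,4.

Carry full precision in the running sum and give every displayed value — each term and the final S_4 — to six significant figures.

Integral: ∫_2^32 x^6 dx = 4.90853e+09.
Endpoint term: (f(2) + f(32))/2 = (64.0000 + 1.07374e+09)/2 = 5.36871e+08.
So far: 5.44540e+09.
Order-1 term: 1/12 · (2.01327e+08 − 192.000) = 1.67772e+07.
After k=1: 5.46218e+09.
Order-2 term: −1/720 · (3.93216e+06 − 960.000) = -5460.00.
After k=2: 5.46218e+09.
Order-3 term: 1/30240 · (23040.0 − 1440.00) = 0.714286.
After k=3: 5.46218e+09.
Order-4 term: −1/1209600 · (0.00000 − 0.00000) = 0.00000.

S_4 ≈ 5.46218e+09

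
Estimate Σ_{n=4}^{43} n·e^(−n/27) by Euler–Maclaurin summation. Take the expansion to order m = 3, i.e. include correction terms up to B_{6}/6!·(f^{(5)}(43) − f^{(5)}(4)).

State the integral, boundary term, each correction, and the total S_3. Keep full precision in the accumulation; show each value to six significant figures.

S_3 ≈ 343.353

The integral term ∫_4^43 x·e^(−x/27) dx = 337.326.
Endpoint term: (f(4) + f(43))/2 = (3.44921 + 8.74610)/2 = 6.09766.
So far: 343.424.
k=1: B_{2}/(2)! × [f^{(1)}(43) − f^{(1)}(4)] = 1/12 × (-0.120532 − 0.734555) = -0.0712572.
Running total after k=1: 343.353.
k=2: B_{4}/(4)! × [f^{(3)}(43) − f^{(3)}(4)] = −1/720 × (0.000392679 − 0.00337334) = 4.13980e-06.
Running total after k=2: 343.353.
k=3: B_{6}/(6)! × [f^{(5)}(43) − f^{(5)}(4)] = 1/30240 × (1.30411e-06 − 7.87250e-06) = -2.17209e-10.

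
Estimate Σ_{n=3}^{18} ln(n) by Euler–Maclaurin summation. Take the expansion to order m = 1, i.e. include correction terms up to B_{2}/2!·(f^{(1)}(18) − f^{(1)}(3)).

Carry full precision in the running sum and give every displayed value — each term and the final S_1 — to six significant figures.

Integral: ∫_3^18 ln(x) dx = 33.7309.
Endpoint term: (f(3) + f(18))/2 = (1.09861 + 2.89037)/2 = 1.99449.
So far: 35.7253.
Order-1 term: 1/12 · (0.0555556 − 0.333333) = -0.0231481.

S_1 ≈ 35.7022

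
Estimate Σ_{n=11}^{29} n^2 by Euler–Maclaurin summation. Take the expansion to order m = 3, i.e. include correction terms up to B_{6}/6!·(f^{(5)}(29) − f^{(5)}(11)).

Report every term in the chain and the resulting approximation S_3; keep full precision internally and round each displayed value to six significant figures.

The integral term ∫_11^29 x^2 dx = 7686.00.
Endpoint term: (f(11) + f(29))/2 = (121.000 + 841.000)/2 = 481.000.
Running total after boundary: 8167.00.
Correction k=1: B_{2}/2! · (f^{(1)}(29) − f^{(1)}(11)) = 1/12 · (58.0000 − 22.0000) = 3.00000.
Running total after k=1: 8170.00.
Correction k=2: B_{4}/4! · (f^{(3)}(29) − f^{(3)}(11)) = −1/720 · (0.00000 − 0.00000) = 0.00000.
Running total after k=2: 8170.00.
Correction k=3: B_{6}/6! · (f^{(5)}(29) − f^{(5)}(11)) = 1/30240 · (0.00000 − 0.00000) = 0.00000.

S_3 ≈ 8170.00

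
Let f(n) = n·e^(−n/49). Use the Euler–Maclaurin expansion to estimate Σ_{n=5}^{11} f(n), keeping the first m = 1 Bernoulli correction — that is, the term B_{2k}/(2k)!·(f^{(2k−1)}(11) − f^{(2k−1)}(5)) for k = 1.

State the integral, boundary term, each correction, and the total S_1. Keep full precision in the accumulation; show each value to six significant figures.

∫_5^11 x·e^(−x/49) dx evaluates to 40.4829.
Endpoint term: (f(5) + f(11))/2 = (4.51496 + 8.78816)/2 = 6.65156.
Integral + boundary = 47.1345.
k=1: B_{2}/(2)! × [f^{(1)}(11) − f^{(1)}(5)] = 1/12 × (0.619574 − 0.810851) = -0.0159398.

S_1 ≈ 47.1185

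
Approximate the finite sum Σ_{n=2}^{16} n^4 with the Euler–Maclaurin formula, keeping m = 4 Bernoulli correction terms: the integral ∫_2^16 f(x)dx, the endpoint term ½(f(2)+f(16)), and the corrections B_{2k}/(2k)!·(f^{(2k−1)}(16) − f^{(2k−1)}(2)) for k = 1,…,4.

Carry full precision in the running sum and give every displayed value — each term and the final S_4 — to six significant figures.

S_4 ≈ 243847

The integral term ∫_2^16 x^4 dx = 209709.
Boundary: ½(f(2) + f(16)) = ½(16.0000 + 65536.0) = 32776.0.
Running total after boundary: 242485.
Order-1 term: 1/12 · (16384.0 − 32.0000) = 1362.67.
Partial sum through k=1: 243847.
Order-2 term: −1/720 · (384.000 − 48.0000) = -0.466667.
Partial sum through k=2: 243847.
Order-3 term: 1/30240 · (0.00000 − 0.00000) = 0.00000.
Partial sum through k=3: 243847.
Order-4 term: −1/1209600 · (0.00000 − 0.00000) = 0.00000.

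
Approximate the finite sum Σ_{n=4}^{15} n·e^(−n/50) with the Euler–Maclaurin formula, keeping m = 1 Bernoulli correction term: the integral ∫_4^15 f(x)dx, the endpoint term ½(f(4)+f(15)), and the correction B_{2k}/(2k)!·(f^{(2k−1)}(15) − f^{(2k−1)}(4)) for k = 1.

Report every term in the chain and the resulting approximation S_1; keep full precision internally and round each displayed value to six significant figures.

∫_4^15 x·e^(−x/50) dx evaluates to 84.7549.
Endpoint term: (f(4) + f(15))/2 = (3.69247 + 11.1123)/2 = 7.40237.
Integral + boundary = 92.1573.
k=1: B_{2}/(2)! × [f^{(1)}(15) − f^{(1)}(4)] = 1/12 × (0.518573 − 0.849267) = -0.0275579.

S_1 ≈ 92.1297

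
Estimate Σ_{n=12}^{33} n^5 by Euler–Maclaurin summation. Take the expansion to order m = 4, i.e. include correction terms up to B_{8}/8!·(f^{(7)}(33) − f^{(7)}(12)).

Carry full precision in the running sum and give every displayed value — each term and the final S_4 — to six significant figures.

S_4 ≈ 2.34925e+08

∫_12^33 x^5 dx evaluates to 2.14747e+08.
½[f(12) + f(33)] = ½[248832 + 3.91354e+07] = 1.96921e+07.
So far: 2.34439e+08.
Correction k=1: B_{2}/2! · (f^{(1)}(33) − f^{(1)}(12)) = 1/12 · (5.92960e+06 − 103680) = 485494.
After k=1: 2.34925e+08.
Correction k=2: B_{4}/4! · (f^{(3)}(33) − f^{(3)}(12)) = −1/720 · (65340.0 − 8640.00) = -78.7500.
After k=2: 2.34925e+08.
Correction k=3: B_{6}/6! · (f^{(5)}(33) − f^{(5)}(12)) = 1/30240 · (120.000 − 120.000) = 0.00000.
After k=3: 2.34925e+08.
Correction k=4: B_{8}/8! · (f^{(7)}(33) − f^{(7)}(12)) = −1/1209600 · (0.00000 − 0.00000) = 0.00000.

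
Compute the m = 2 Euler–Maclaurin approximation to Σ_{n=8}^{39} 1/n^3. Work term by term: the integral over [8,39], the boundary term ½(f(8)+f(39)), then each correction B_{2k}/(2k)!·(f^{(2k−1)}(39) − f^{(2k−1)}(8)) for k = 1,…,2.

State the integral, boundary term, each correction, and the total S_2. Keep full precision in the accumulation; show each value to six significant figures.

S_2 ≈ 0.00852937

∫_8^39 1/x^3 dx evaluates to 0.00748377.
Boundary: ½(f(8) + f(39)) = ½(0.00195312 + 1.68580e-05) = 0.000984992.
Integral + boundary = 0.00846876.
k=1: B_{2}/(2)! × [f^{(1)}(39) − f^{(1)}(8)] = 1/12 × (-1.29677e-06 − (-0.000732422)) = 6.09271e-05.
Running total after k=1: 0.00852969.
k=2: B_{4}/(4)! × [f^{(3)}(39) − f^{(3)}(8)] = −1/720 × (-1.70515e-08 − (-0.000228882)) = -3.17868e-07.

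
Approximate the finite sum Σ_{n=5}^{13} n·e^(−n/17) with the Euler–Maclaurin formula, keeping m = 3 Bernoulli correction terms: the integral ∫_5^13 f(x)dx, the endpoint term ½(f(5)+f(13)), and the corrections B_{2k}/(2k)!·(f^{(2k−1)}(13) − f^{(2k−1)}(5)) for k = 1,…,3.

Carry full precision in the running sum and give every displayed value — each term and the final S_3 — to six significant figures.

Integral: ∫_5^13 x·e^(−x/17) dx = 41.3105.
½[f(5) + f(13)] = ½[3.72594 + 6.05112] = 4.88853.
Running total after boundary: 46.1990.
k=1: B_{2}/(2)! × [f^{(1)}(13) − f^{(1)}(5)] = 1/12 × (0.109523 − 0.526016) = -0.0347078.
Running total after k=1: 46.1643.
k=2: B_{4}/(4)! × [f^{(3)}(13) − f^{(3)}(5)] = −1/720 × (0.00360022 − 0.00697714) = 4.69016e-06.
Running total after k=2: 46.1643.
k=3: B_{6}/(6)! × [f^{(5)}(13) − f^{(5)}(5)] = 1/30240 × (2.36037e-05 − 4.19867e-05) = -6.07903e-10.

S_3 ≈ 46.1643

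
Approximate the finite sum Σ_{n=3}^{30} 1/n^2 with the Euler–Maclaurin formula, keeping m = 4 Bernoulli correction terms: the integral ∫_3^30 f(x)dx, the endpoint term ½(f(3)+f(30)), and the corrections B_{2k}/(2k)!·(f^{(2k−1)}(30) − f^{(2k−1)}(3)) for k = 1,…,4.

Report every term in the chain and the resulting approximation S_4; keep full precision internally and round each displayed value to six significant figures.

Integral: ∫_3^30 1/x^2 dx = 0.300000.
Boundary: ½(f(3) + f(30)) = ½(0.111111 + 0.00111111) = 0.0561111.
Running total after boundary: 0.356111.
Order-1 term: 1/12 · (-7.40741e-05 − (-0.0740741)) = 0.00616667.
Running total after k=1: 0.362278.
Order-2 term: −1/720 · (-9.87654e-07 − (-0.0987654)) = -0.000137173.
Running total after k=2: 0.362141.
Order-3 term: 1/30240 · (-3.29218e-08 − (-0.329218)) = 1.08868e-05.
Running total after k=3: 0.362151.
Order-4 term: −1/1209600 · (-2.04847e-09 − (-2.04847)) = -1.69351e-06.

S_4 ≈ 0.362150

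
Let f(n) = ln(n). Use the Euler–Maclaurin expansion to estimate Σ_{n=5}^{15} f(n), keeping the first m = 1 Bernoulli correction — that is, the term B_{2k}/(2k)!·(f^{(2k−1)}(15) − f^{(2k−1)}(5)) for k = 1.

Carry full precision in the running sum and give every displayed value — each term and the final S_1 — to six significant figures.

S_1 ≈ 24.7212

∫_5^15 ln(x) dx evaluates to 22.5736.
Boundary: ½(f(5) + f(15)) = ½(1.60944 + 2.70805) = 2.15874.
Integral + boundary = 24.7323.
Correction k=1: B_{2}/2! · (f^{(1)}(15) − f^{(1)}(5)) = 1/12 · (0.0666667 − 0.200000) = -0.0111111.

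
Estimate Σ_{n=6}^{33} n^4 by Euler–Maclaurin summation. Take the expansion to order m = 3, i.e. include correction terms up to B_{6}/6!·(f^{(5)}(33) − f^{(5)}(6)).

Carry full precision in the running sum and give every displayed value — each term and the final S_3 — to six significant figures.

S_3 ≈ 8.43104e+06

The integral term ∫_6^33 x^4 dx = 7.82552e+06.
Boundary: ½(f(6) + f(33)) = ½(1296.00 + 1.18592e+06) = 593608.
Integral + boundary = 8.41913e+06.
Correction k=1: B_{2}/2! · (f^{(1)}(33) − f^{(1)}(6)) = 1/12 · (143748 − 864.000) = 11907.0.
Running total after k=1: 8.43104e+06.
Correction k=2: B_{4}/4! · (f^{(3)}(33) − f^{(3)}(6)) = −1/720 · (792.000 − 144.000) = -0.900000.
Running total after k=2: 8.43104e+06.
Correction k=3: B_{6}/6! · (f^{(5)}(33) − f^{(5)}(6)) = 1/30240 · (0.00000 − 0.00000) = 0.00000.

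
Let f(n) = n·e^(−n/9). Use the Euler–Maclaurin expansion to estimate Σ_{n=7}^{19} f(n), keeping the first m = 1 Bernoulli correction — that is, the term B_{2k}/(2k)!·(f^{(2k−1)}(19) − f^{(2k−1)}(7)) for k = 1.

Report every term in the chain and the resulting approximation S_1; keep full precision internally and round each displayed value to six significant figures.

S_1 ≈ 38.3780

∫_7^19 x·e^(−x/9) dx evaluates to 35.6393.
½[f(7) + f(19)] = ½[3.21598 + 2.30096] = 2.75847.
Integral + boundary = 38.3978.
k=1: B_{2}/(2)! × [f^{(1)}(19) − f^{(1)}(7)] = 1/12 × (-0.134559 − 0.102095) = -0.0197212.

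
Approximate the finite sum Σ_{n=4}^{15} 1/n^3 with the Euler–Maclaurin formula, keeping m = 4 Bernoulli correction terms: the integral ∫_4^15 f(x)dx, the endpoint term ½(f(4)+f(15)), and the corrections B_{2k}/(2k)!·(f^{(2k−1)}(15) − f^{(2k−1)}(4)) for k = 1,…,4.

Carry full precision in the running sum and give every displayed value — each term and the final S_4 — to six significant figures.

S_4 ≈ 0.0379408

∫_4^15 1/x^3 dx evaluates to 0.0290278.
Boundary: ½(f(4) + f(15)) = ½(0.0156250 + 0.000296296) = 0.00796065.
Integral + boundary = 0.0369884.
k=1: B_{2}/(2)! × [f^{(1)}(15) − f^{(1)}(4)] = 1/12 × (-5.92593e-05 − (-0.0117188)) = 0.000971624.
After k=1: 0.0379601.
k=2: B_{4}/(4)! × [f^{(3)}(15) − f^{(3)}(4)] = −1/720 × (-5.26749e-06 − (-0.0146484)) = -2.03377e-05.
After k=2: 0.0379397.
k=3: B_{6}/(6)! × [f^{(5)}(15) − f^{(5)}(4)] = 1/30240 × (-9.83265e-07 − (-0.0384521)) = 1.27153e-06.
After k=3: 0.0379410.
k=4: B_{8}/(8)! × [f^{(7)}(15) − f^{(7)}(4)] = −1/1209600 × (-3.14645e-07 − (-0.173035)) = -1.43051e-07.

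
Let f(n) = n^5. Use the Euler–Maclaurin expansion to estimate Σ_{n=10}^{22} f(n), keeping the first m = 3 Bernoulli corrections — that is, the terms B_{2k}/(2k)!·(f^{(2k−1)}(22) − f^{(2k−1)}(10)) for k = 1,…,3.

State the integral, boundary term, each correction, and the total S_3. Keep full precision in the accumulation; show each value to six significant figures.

S_3 ≈ 2.14502e+07

The integral term ∫_10^22 x^5 dx = 1.87300e+07.
½[f(10) + f(22)] = ½[100000 + 5.15363e+06] = 2.62682e+06.
So far: 2.13568e+07.
Correction k=1: B_{2}/2! · (f^{(1)}(22) − f^{(1)}(10)) = 1/12 · (1.17128e+06 − 50000.0) = 93440.0.
Partial sum through k=1: 2.14502e+07.
Correction k=2: B_{4}/4! · (f^{(3)}(22) − f^{(3)}(10)) = −1/720 · (29040.0 − 6000.00) = -32.0000.
Partial sum through k=2: 2.14502e+07.
Correction k=3: B_{6}/6! · (f^{(5)}(22) − f^{(5)}(10)) = 1/30240 · (120.000 − 120.000) = 0.00000.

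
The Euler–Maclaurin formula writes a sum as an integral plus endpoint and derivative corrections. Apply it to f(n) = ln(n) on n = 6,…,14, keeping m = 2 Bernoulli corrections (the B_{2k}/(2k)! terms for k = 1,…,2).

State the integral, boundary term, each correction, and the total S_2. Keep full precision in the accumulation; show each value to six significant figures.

∫_6^14 ln(x) dx evaluates to 18.1962.
Endpoint term: (f(6) + f(14))/2 = (1.79176 + 2.63906)/2 = 2.21541.
So far: 20.4117.
Order-1 term: 1/12 · (0.0714286 − 0.166667) = -0.00793651.
Running total after k=1: 20.4037.
Order-2 term: −1/720 · (0.000728863 − 0.00925926) = 1.18478e-05.

S_2 ≈ 20.4037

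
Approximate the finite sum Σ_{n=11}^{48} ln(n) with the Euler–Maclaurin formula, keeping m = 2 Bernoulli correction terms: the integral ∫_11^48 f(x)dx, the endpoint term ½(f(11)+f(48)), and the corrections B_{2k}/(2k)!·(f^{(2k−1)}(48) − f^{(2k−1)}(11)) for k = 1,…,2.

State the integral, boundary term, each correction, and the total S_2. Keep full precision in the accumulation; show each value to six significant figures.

∫_11^48 ln(x) dx evaluates to 122.441.
½[f(11) + f(48)] = ½[2.39790 + 3.87120] = 3.13455.
So far: 125.575.
Order-1 term: 1/12 · (0.0208333 − 0.0909091) = -0.00583965.
Running total after k=1: 125.570.
Order-2 term: −1/720 · (1.80845e-05 − 0.00150263) = 2.06187e-06.

S_2 ≈ 125.570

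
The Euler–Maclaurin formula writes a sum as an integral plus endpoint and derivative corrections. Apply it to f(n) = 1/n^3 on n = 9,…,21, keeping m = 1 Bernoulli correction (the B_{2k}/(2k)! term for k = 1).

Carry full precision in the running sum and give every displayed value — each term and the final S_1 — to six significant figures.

S_1 ≈ 0.00581573

∫_9^21 1/x^3 dx evaluates to 0.00503905.
Boundary: ½(f(9) + f(21)) = ½(0.00137174 + 0.000107980) = 0.000739861.
So far: 0.00577891.
Order-1 term: 1/12 · (-1.54257e-05 − (-0.000457247)) = 3.68185e-05.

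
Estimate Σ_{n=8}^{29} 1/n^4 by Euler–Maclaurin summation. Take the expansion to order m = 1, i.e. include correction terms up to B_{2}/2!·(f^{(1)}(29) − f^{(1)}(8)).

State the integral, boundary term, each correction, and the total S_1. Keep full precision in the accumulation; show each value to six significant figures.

S_1 ≈ 0.000770308

The integral term ∫_8^29 1/x^4 dx = 0.000637374.
Boundary: ½(f(8) + f(29)) = ½(0.000244141 + 1.41387e-06) = 0.000122777.
Integral + boundary = 0.000760152.
Correction k=1: B_{2}/2! · (f^{(1)}(29) − f^{(1)}(8)) = 1/12 · (-1.95016e-07 − (-0.000122070)) = 1.01563e-05.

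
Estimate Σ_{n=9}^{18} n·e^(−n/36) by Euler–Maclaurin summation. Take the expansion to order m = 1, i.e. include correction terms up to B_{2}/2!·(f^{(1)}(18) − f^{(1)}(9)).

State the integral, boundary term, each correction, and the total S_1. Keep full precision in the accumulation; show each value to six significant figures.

S_1 ≈ 91.5016

The integral term ∫_9^18 x·e^(−x/36) dx = 82.5617.
Endpoint term: (f(9) + f(18))/2 = (7.00921 + 10.9176)/2 = 8.96338.
Integral + boundary = 91.5250.
Correction k=1: B_{2}/2! · (f^{(1)}(18) − f^{(1)}(9)) = 1/12 · (0.303265 − 0.584101) = -0.0234029.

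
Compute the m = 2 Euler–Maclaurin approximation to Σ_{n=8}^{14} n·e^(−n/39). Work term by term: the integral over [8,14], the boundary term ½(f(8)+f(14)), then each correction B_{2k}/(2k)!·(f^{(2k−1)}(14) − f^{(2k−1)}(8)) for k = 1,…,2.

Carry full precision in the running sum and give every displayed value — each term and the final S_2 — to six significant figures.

Integral: ∫_8^14 x·e^(−x/39) dx = 49.4803.
Endpoint term: (f(8) + f(14))/2 = (6.51634 + 9.77749)/2 = 8.14692.
So far: 57.6272.
Order-1 term: 1/12 · (0.447687 − 0.647457) = -0.0166475.
After k=1: 57.6106.
Order-2 term: −1/720 · (0.00121267 − 0.00149674) = 3.94542e-07.

S_2 ≈ 57.6106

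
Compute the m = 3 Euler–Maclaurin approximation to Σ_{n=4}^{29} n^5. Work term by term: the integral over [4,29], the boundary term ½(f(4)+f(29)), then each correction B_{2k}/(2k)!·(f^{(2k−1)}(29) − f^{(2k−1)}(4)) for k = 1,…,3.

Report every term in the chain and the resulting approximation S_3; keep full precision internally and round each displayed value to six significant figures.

Integral: ∫_4^29 x^5 dx = 9.91365e+07.
Boundary: ½(f(4) + f(29)) = ½(1024.00 + 2.05111e+07) = 1.02561e+07.
Integral + boundary = 1.09393e+08.
Order-1 term: 1/12 · (3.53640e+06 − 1280.00) = 294594.
After k=1: 1.09687e+08.
Order-2 term: −1/720 · (50460.0 − 960.000) = -68.7500.
After k=2: 1.09687e+08.
Order-3 term: 1/30240 · (120.000 − 120.000) = 0.00000.

S_3 ≈ 1.09687e+08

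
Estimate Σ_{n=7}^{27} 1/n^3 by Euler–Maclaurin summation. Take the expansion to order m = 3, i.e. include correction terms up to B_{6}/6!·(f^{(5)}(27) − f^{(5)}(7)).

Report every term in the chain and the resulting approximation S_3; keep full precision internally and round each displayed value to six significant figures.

S_3 ≈ 0.0111043

Integral: ∫_7^27 1/x^3 dx = 0.00951821.
Endpoint term: (f(7) + f(27))/2 = (0.00291545 + 5.08053e-05)/2 = 0.00148313.
Running total after boundary: 0.0110013.
k=1: B_{2}/(2)! × [f^{(1)}(27) − f^{(1)}(7)] = 1/12 × (-5.64503e-06 − (-0.00124948)) = 0.000103653.
Partial sum through k=1: 0.0111050.
k=2: B_{4}/(4)! × [f^{(3)}(27) − f^{(3)}(7)] = −1/720 × (-1.54870e-07 − (-0.000509992)) = -7.08107e-07.
Partial sum through k=2: 0.0111043.
k=3: B_{6}/(6)! × [f^{(5)}(27) − f^{(5)}(7)] = 1/30240 × (-8.92258e-09 − (-0.000437136)) = 1.44552e-08.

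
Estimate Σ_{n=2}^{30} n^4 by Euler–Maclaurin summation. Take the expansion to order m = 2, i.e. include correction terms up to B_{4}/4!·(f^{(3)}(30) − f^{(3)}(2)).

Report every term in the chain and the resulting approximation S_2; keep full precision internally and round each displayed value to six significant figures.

S_2 ≈ 5.27400e+06

Integral: ∫_2^30 x^4 dx = 4.85999e+06.
Boundary: ½(f(2) + f(30)) = ½(16.0000 + 810000) = 405008.
Integral + boundary = 5.26500e+06.
k=1: B_{2}/(2)! × [f^{(1)}(30) − f^{(1)}(2)] = 1/12 × (108000 − 32.0000) = 8997.33.
Running total after k=1: 5.27400e+06.
k=2: B_{4}/(4)! × [f^{(3)}(30) − f^{(3)}(2)] = −1/720 × (720.000 − 48.0000) = -0.933333.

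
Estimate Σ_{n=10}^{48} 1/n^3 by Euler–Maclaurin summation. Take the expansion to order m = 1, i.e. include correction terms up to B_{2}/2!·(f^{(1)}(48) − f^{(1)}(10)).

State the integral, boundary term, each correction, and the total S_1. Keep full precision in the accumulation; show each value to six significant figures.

S_1 ≈ 0.00531246

Integral: ∫_10^48 1/x^3 dx = 0.00478299.
½[f(10) + f(48)] = ½[0.00100000 + 9.04225e-06] = 0.000504521.
So far: 0.00528751.
Order-1 term: 1/12 · (-5.65140e-07 − (-0.000300000)) = 2.49529e-05.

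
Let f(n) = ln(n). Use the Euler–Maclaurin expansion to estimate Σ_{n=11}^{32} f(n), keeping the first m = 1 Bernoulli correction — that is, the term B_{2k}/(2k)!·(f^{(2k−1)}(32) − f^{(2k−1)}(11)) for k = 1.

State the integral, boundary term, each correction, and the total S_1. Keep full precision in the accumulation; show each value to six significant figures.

S_1 ≈ 66.4535

Integral: ∫_11^32 ln(x) dx = 63.5267.
Endpoint term: (f(11) + f(32))/2 = (2.39790 + 3.46574)/2 = 2.93182.
Running total after boundary: 66.4585.
Order-1 term: 1/12 · (0.0312500 − 0.0909091) = -0.00497159.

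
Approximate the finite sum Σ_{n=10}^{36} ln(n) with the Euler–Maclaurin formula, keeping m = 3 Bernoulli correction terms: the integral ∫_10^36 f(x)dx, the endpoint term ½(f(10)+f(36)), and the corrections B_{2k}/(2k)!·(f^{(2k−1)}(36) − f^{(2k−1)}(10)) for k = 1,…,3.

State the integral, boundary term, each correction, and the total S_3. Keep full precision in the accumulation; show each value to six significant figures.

S_3 ≈ 82.9179

The integral term ∫_10^36 ln(x) dx = 79.9808.
Endpoint term: (f(10) + f(36))/2 = (2.30259 + 3.58352)/2 = 2.94305.
Integral + boundary = 82.9239.
k=1: B_{2}/(2)! × [f^{(1)}(36) − f^{(1)}(10)] = 1/12 × (0.0277778 − 0.100000) = -0.00601852.
After k=1: 82.9179.
k=2: B_{4}/(4)! × [f^{(3)}(36) − f^{(3)}(10)] = −1/720 × (4.28669e-05 − 0.00200000) = 2.71824e-06.
After k=2: 82.9179.
k=3: B_{6}/(6)! × [f^{(5)}(36) − f^{(5)}(10)] = 1/30240 × (3.96916e-07 − 0.000240000) = -7.92338e-09.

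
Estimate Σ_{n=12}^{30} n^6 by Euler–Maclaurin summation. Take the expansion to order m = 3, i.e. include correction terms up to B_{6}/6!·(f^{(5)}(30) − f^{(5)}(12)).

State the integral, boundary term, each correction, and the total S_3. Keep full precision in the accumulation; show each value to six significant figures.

S_3 ≈ 3.49718e+09

∫_12^30 x^6 dx evaluates to 3.11917e+09.
½[f(12) + f(30)] = ½[2.98598e+06 + 7.29000e+08] = 3.65993e+08.
Integral + boundary = 3.48516e+09.
k=1: B_{2}/(2)! × [f^{(1)}(30) − f^{(1)}(12)] = 1/12 × (1.45800e+08 − 1.49299e+06) = 1.20256e+07.
After k=1: 3.49719e+09.
k=2: B_{4}/(4)! × [f^{(3)}(30) − f^{(3)}(12)] = −1/720 × (3.24000e+06 − 207360) = -4212.00.
After k=2: 3.49718e+09.
k=3: B_{6}/(6)! × [f^{(5)}(30) − f^{(5)}(12)] = 1/30240 × (21600.0 − 8640.00) = 0.428571.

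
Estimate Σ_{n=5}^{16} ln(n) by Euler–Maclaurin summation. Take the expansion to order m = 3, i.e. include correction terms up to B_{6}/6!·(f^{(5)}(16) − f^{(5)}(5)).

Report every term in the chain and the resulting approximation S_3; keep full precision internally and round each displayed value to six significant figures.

S_3 ≈ 27.4938

∫_5^16 ln(x) dx evaluates to 25.3142.
½[f(5) + f(16)] = ½[1.60944 + 2.77259] = 2.19101.
Running total after boundary: 27.5052.
Order-1 term: 1/12 · (0.0625000 − 0.200000) = -0.0114583.
Running total after k=1: 27.4938.
Order-2 term: −1/720 · (0.000488281 − 0.0160000) = 2.15441e-05.
Running total after k=2: 27.4938.
Order-3 term: 1/30240 · (2.28882e-05 − 0.00768000) = -2.53211e-07.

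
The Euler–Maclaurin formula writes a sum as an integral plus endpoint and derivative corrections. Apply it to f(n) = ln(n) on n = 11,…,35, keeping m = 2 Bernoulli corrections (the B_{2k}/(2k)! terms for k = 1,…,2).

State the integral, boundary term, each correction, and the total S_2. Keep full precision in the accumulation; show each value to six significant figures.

Integral: ∫_11^35 ln(x) dx = 74.0603.
½[f(11) + f(35)] = ½[2.39790 + 3.55535] = 2.97662.
Integral + boundary = 77.0370.
k=1: B_{2}/(2)! × [f^{(1)}(35) − f^{(1)}(11)] = 1/12 × (0.0285714 − 0.0909091) = -0.00519481.
Partial sum through k=1: 77.0318.
k=2: B_{4}/(4)! × [f^{(3)}(35) − f^{(3)}(11)] = −1/720 × (4.66472e-05 − 0.00150263) = 2.02220e-06.

S_2 ≈ 77.0318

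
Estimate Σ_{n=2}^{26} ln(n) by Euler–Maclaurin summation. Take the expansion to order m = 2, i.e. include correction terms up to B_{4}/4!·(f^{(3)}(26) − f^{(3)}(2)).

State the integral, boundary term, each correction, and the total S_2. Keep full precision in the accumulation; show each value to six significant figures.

∫_2^26 ln(x) dx evaluates to 59.3242.
Boundary: ½(f(2) + f(26)) = ½(0.693147 + 3.25810) = 1.97562.
Integral + boundary = 61.2998.
k=1: B_{2}/(2)! × [f^{(1)}(26) − f^{(1)}(2)] = 1/12 × (0.0384615 − 0.500000) = -0.0384615.
After k=1: 61.2614.
k=2: B_{4}/(4)! × [f^{(3)}(26) − f^{(3)}(2)] = −1/720 × (0.000113792 − 0.250000) = 0.000347064.

S_2 ≈ 61.2617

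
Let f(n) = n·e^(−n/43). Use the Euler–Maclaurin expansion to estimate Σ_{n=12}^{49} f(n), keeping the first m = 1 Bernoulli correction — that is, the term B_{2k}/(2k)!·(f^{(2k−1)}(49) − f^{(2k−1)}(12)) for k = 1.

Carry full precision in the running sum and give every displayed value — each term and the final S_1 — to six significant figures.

∫_12^49 x·e^(−x/43) dx evaluates to 523.299.
Boundary: ½(f(12) + f(49)) = ½(9.07785 + 15.6784) = 12.3781.
Running total after boundary: 535.678.
Order-1 term: 1/12 · (-0.0446467 − 0.545374) = -0.0491684.

S_1 ≈ 535.628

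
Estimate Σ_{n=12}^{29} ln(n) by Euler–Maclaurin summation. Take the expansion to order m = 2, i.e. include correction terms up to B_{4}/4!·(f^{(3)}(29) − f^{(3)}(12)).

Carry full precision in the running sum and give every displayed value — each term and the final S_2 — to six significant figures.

∫_12^29 ln(x) dx evaluates to 50.8327.
½[f(12) + f(29)] = ½[2.48491 + 3.36730] = 2.92610.
So far: 53.7588.
Order-1 term: 1/12 · (0.0344828 − 0.0833333) = -0.00407088.
Partial sum through k=1: 53.7547.
Order-2 term: −1/720 · (8.20042e-05 − 0.00115741) = 1.49362e-06.

S_2 ≈ 53.7547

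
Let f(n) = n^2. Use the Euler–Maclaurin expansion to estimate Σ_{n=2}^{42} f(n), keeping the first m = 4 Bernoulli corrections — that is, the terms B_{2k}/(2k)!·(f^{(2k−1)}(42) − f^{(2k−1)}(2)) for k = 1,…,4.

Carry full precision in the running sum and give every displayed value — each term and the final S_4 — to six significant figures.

S_4 ≈ 25584.0

∫_2^42 x^2 dx evaluates to 24693.3.
Endpoint term: (f(2) + f(42))/2 = (4.00000 + 1764.00)/2 = 884.000.
Integral + boundary = 25577.3.
k=1: B_{2}/(2)! × [f^{(1)}(42) − f^{(1)}(2)] = 1/12 × (84.0000 − 4.00000) = 6.66667.
Running total after k=1: 25584.0.
k=2: B_{4}/(4)! × [f^{(3)}(42) − f^{(3)}(2)] = −1/720 × (0.00000 − 0.00000) = 0.00000.
Running total after k=2: 25584.0.
k=3: B_{6}/(6)! × [f^{(5)}(42) − f^{(5)}(2)] = 1/30240 × (0.00000 − 0.00000) = 0.00000.
Running total after k=3: 25584.0.
k=4: B_{8}/(8)! × [f^{(7)}(42) − f^{(7)}(2)] = −1/1209600 × (0.00000 − 0.00000) = 0.00000.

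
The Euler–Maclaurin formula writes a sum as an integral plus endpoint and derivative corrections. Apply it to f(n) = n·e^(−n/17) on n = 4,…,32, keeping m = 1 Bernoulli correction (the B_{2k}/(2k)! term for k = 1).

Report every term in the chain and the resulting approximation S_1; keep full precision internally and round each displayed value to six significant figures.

The integral term ∫_4^32 x·e^(−x/17) dx = 155.342.
Endpoint term: (f(4) + f(32))/2 = (3.16135 + 4.87141)/2 = 4.01638.
Integral + boundary = 159.358.
k=1: B_{2}/(2)! × [f^{(1)}(32) − f^{(1)}(4)] = 1/12 × (-0.134322 − 0.604376) = -0.0615582.

S_1 ≈ 159.297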